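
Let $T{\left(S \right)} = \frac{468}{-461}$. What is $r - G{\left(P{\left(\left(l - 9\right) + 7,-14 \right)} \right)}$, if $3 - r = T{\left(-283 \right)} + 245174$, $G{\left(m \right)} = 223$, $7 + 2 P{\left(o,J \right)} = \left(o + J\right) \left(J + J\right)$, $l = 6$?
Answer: $- \frac{113126166}{461} \approx -2.4539 \cdot 10^{5}$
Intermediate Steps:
$T{\left(S \right)} = - \frac{468}{461}$ ($T{\left(S \right)} = 468 \left(- \frac{1}{461}\right) = - \frac{468}{461}$)
$P{\left(o,J \right)} = - \frac{7}{2} + J \left(J + o\right)$ ($P{\left(o,J \right)} = - \frac{7}{2} + \frac{\left(o + J\right) \left(J + J\right)}{2} = - \frac{7}{2} + \frac{\left(J + o\right) 2 J}{2} = - \frac{7}{2} + \frac{2 J \left(J + o\right)}{2} = - \frac{7}{2} + J \left(J + o\right)$)
$r = - \frac{113023363}{461}$ ($r = 3 - \left(- \frac{468}{461} + 245174\right) = 3 - \frac{113024746}{461} = - \frac{113023363}{461} \approx -2.4517 \cdot 10^{5}$)
$r - G{\left(P{\left(\left(l - 9\right) + 7,-14 \right)} \right)} = - \frac{113023363}{461} - 223 = - \frac{113126166}{461}$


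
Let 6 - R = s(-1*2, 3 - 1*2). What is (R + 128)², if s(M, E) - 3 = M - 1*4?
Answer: 18769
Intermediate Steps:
s(M, E) = -1 + M (s(M, E) = 3 + (M - 1*4) = 3 + (M - 4) = 3 + (-4 + M) = -1 + M)
R = 9 (R = 6 - (-1 - 1*2) = 6 - (-1 - 2) = 6 - 1*(-3) = 6 + 3 = 9)
(R + 128)² = (9 + 128)² = 137² = 18769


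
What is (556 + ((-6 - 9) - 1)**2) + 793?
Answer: 1605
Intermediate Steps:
(556 + ((-6 - 9) - 1)**2) + 793 = (556 + (-15 - 1)**2) + 793 = (556 + (-16)**2) + 793 = (556 + 256) + 793 = 812 + 793 = 1605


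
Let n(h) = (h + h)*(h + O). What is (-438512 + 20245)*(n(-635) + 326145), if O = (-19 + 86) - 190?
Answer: -539064600935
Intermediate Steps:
O = -123 (O = 67 - 190 = -123)
n(h) = 2*h*(-123 + h) (n(h) = (h + h)*(h - 123) = (2*h)*(-123 + h) = 2*h*(-123 + h))
(-438512 + 20245)*(n(-635) + 326145) = (-438512 + 20245)*(2*(-635)*(-123 - 635) + 326145) = -418267*(2*(-635)*(-758) + 326145) = -418267*(962660 + 326145) = -418267*1288805 = -539064600935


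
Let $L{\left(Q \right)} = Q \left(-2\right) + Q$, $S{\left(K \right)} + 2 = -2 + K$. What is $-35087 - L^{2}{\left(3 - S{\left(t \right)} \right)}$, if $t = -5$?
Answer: $-35231$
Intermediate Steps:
$S{\left(K \right)} = -4 + K$ ($S{\left(K \right)} = -2 + \left(-2 + K\right) = -4 + K$)
$L{\left(Q \right)} = - Q$ ($L{\left(Q \right)} = - 2 Q + Q = - Q$)
$-35087 - L^{2}{\left(3 - S{\left(t \right)} \right)} = -35087 - \left(- (3 - \left(-4 - 5\right))\right)^{2} = -35087 - \left(- (3 - -9)\right)^{2} = -35087 - \left(- (3 + 9)\right)^{2} = -35087 - \left(\left(-1\right) 12\right)^{2} = -35087 - \left(-12\right)^{2} = -35087 - 144 = -35231$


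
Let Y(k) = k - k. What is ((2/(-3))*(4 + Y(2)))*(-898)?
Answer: 7184/3 ≈ 2394.7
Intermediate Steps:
Y(k) = 0
((2/(-3))*(4 + Y(2)))*(-898) = ((2/(-3))*(4 + 0))*(-898) = ((2*(-1/3))*4)*(-898) = -2/3*4*(-898) = -8/3*(-898) = 7184/3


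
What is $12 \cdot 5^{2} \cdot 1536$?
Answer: $460800$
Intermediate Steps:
$12 \cdot 5^{2} \cdot 1536 = 12 \cdot 25 \cdot 1536 = 300 \cdot 1536 = 460800$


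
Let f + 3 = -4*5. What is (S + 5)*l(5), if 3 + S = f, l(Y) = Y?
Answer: -105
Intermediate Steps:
f = -23 (f = -3 - 4*5 = -3 - 20 = -23)
S = -26 (S = -3 - 23 = -26)
(S + 5)*l(5) = (-26 + 5)*5 = -21*5 = -105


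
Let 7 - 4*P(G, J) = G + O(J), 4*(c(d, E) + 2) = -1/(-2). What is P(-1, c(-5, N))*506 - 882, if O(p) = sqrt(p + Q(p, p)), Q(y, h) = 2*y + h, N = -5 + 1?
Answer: 130 - 253*I*sqrt(30)/4 ≈ 130.0 - 346.43*I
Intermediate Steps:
N = -4
Q(y, h) = h + 2*y
O(p) = 2*sqrt(p) (O(p) = sqrt(p + (p + 2*p)) = sqrt(p + 3*p) = sqrt(4*p) = 2*sqrt(p))
c(d, E) = -15/8 (c(d, E) = -2 + (-1/(-2))/4 = -2 + (-1*(-1/2))/4 = -2 + (1/4)*(1/2) = -2 + 1/8 = -15/8)
P(G, J) = 7/4 - sqrt(J)/2 - G/4 (P(G, J) = 7/4 - (G + 2*sqrt(J))/4 = 7/4 + (-sqrt(J)/2 - G/4) = 7/4 - sqrt(J)/2 - G/4)
P(-1, c(-5, N))*506 - 882 = (7/4 - I*sqrt(30)/8 - 1/4*(-1))*506 - 882 = (7/4 - I*sqrt(30)/8 + 1/4)*506 - 882 = (2 - I*sqrt(30)/8)*506 - 882 = (1012 - 253*I*sqrt(30)/4) - 882 = 130 - 253*I*sqrt(30)/4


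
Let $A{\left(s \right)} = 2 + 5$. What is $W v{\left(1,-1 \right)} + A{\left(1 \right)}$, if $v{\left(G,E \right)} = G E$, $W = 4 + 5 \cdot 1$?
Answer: $-2$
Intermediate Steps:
$A{\left(s \right)} = 7$
$W = 9$ ($W = 4 + 5 = 9$)
$v{\left(G,E \right)} = E G$
$W v{\left(1,-1 \right)} + A{\left(1 \right)} = 9 \left(\left(-1\right) 1\right) + 7 = 9 \left(-1\right) + 7 = -9 + 7 = -2$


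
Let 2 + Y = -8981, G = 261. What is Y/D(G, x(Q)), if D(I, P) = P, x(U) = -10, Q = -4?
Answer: 8983/10 ≈ 898.30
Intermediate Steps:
Y = -8983 (Y = -2 - 8981 = -8983)
Y/D(G, x(Q)) = -8983/(-10) = -8983*(-1/10) = 8983/10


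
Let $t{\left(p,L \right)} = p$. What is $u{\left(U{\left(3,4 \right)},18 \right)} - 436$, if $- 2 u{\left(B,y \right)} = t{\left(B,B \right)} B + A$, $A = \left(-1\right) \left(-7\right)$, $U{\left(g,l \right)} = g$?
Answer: $-444$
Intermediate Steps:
$A = 7$
$u{\left(B,y \right)} = - \frac{7}{2} - \frac{B^{2}}{2}$ ($u{\left(B,y \right)} = - \frac{B B + 7}{2} = - \frac{B^{2} + 7}{2} = - \frac{7 + B^{2}}{2} = - \frac{7}{2} - \frac{B^{2}}{2}$)
$u{\left(U{\left(3,4 \right)},18 \right)} - 436 = \left(- \frac{7}{2} - \frac{3^{2}}{2}\right) - 436 = \left(- \frac{7}{2} - \frac{9}{2}\right) - 436 = -8 - 436 = -444$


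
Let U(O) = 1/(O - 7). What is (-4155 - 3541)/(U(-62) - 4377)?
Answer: 265512/151007 ≈ 1.7583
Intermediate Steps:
U(O) = 1/(-7 + O)
(-4155 - 3541)/(U(-62) - 4377) = (-4155 - 3541)/(1/(-7 - 62) - 4377) = -7696/(1/(-69) - 4377) = -7696/(-1/69 - 4377) = -7696/(-302014/69) = -7696*(-69/302014) = 265512/151007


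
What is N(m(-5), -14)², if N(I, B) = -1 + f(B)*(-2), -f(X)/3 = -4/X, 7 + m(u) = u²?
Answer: 25/49 ≈ 0.51020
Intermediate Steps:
m(u) = -7 + u²
f(X) = 12/X (f(X) = -(-12)/X = 12/X)
N(I, B) = -1 - 24/B (N(I, B) = -1 + (12/B)*(-2) = -1 - 24/B)
N(m(-5), -14)² = ((-24 - 1*(-14))/(-14))² = (-(-24 + 14)/14)² = (-1/14*(-10))² = (5/7)² = 25/49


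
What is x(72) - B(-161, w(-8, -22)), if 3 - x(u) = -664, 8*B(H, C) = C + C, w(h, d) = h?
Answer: 669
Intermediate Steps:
B(H, C) = C/4 (B(H, C) = (C + C)/8 = (2*C)/8 = C/4)
x(u) = 667 (x(u) = 3 - 1*(-664) = 3 + 664 = 667)
x(72) - B(-161, w(-8, -22)) = 667 - (-8)/4 = 667 - 1*(-2) = 667 + 2 = 669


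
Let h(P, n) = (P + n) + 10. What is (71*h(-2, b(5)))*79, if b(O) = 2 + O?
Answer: 84135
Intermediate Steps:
h(P, n) = 10 + P + n
(71*h(-2, b(5)))*79 = (71*(10 - 2 + (2 + 5)))*79 = (71*(10 - 2 + 7))*79 = (71*15)*79 = 1065*79 = 84135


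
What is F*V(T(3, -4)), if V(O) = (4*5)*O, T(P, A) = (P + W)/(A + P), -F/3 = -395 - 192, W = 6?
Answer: -316980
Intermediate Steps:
F = 1761 (F = -3*(-395 - 192) = -3*(-587) = 1761)
T(P, A) = (6 + P)/(A + P) (T(P, A) = (P + 6)/(A + P) = (6 + P)/(A + P))
V(O) = 20*O
F*V(T(3, -4)) = 1761*(20*((6 + 3)/(-4 + 3))) = 1761*(20*(9/(-1))) = 1761*(20*(-1*9)) = 1761*(20*(-9)) = 1761*(-180) = -316980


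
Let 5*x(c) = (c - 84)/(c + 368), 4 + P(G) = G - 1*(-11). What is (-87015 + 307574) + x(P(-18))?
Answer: 78739544/357 ≈ 2.2056e+5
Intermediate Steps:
P(G) = 7 + G (P(G) = -4 + (G - 1*(-11)) = -4 + (G + 11) = -4 + (11 + G) = 7 + G)
x(c) = (-84 + c)/(5*(368 + c)) (x(c) = ((c - 84)/(c + 368))/5 = ((-84 + c)/(368 + c))/5 = (-84 + c)/(5*(368 + c)))
(-87015 + 307574) + x(P(-18)) = (-87015 + 307574) + (-84 + (7 - 18))/(5*(368 + (7 - 18))) = 220559 + (-84 - 11)/(5*(368 - 11)) = 220559 + (⅕)*(-95)/357 = 220559 + (⅕)*(1/357)*(-95) = 220559 - 19/357 = 78739544/357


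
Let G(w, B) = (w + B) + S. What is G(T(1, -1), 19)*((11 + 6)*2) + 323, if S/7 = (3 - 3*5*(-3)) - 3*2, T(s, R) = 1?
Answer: 10999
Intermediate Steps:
S = 294 (S = 7*((3 - 3*5*(-3)) - 3*2) = 7*((3 - 15*(-3)) - 6) = 7*((3 + 45) - 6) = 7*(48 - 6) = 7*42 = 294)
G(w, B) = 294 + B + w (G(w, B) = (w + B) + 294 = (B + w) + 294 = 294 + B + w)
G(T(1, -1), 19)*((11 + 6)*2) + 323 = (294 + 19 + 1)*((11 + 6)*2) + 323 = 314*(17*2) + 323 = 314*34 + 323 = 10676 + 323 = 10999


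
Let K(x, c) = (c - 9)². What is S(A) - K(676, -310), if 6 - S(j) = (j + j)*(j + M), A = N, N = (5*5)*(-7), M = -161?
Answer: -219355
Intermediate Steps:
K(x, c) = (-9 + c)²
N = -175 (N = 25*(-7) = -175)
A = -175
S(j) = 6 - 2*j*(-161 + j) (S(j) = 6 - (j + j)*(j - 161) = 6 - 2*j*(-161 + j))
S(A) - K(676, -310) = (6 - 2*(-175)² + 322*(-175)) - (-9 - 310)² = (6 - 2*30625 - 56350) - 1*(-319)² = (6 - 61250 - 56350) - 1*101761 = -117594 - 101761 = -219355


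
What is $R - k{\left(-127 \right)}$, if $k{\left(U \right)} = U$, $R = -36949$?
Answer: $-36822$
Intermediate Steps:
$R - k{\left(-127 \right)} = -36949 - -127 = -36949 + 127 = -36822$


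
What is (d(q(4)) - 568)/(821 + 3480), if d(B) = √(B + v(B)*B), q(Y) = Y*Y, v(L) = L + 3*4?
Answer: -568/4301 + 4*√29/4301 ≈ -0.12705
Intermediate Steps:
v(L) = 12 + L (v(L) = L + 12 = 12 + L)
q(Y) = Y²
d(B) = √(B + B*(12 + B)) (d(B) = √(B + (12 + B)*B) = √(B + B*(12 + B)))
(d(q(4)) - 568)/(821 + 3480) = (√(4²*(13 + 4²)) - 568)/(821 + 3480) = (√(16*(13 + 16)) - 568)/4301 = (√(16*29) - 568)*(1/4301) = (√464 - 568)*(1/4301) = (4*√29 - 568)*(1/4301) = (-568 + 4*√29)*(1/4301) = -568/4301 + 4*√29/4301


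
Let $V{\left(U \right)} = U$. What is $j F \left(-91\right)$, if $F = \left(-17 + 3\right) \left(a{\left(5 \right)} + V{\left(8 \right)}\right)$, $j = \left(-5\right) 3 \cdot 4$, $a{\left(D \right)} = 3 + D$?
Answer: $-1223040$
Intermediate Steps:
$j = -60$ ($j = \left(-15\right) 4 = -60$)
$F = -224$ ($F = \left(-17 + 3\right) \left(\left(3 + 5\right) + 8\right) = - 14 \left(8 + 8\right) = \left(-14\right) 16 = -224$)
$j F \left(-91\right) = \left(-60\right) \left(-224\right) \left(-91\right) = 13440 \left(-91\right) = -1223040$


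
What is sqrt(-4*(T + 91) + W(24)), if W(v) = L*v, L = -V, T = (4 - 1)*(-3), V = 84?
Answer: 2*I*sqrt(586) ≈ 48.415*I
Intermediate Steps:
T = -9 (T = 3*(-3) = -9)
L = -84 (L = -1*84 = -84)
W(v) = -84*v
sqrt(-4*(T + 91) + W(24)) = sqrt(-4*(-9 + 91) - 84*24) = sqrt(-4*82 - 2016) = sqrt(-328 - 2016) = sqrt(-2344) = 2*I*sqrt(586)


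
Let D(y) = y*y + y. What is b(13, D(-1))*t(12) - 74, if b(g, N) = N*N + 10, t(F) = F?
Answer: 46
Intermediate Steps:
D(y) = y + y² (D(y) = y² + y = y + y²)
b(g, N) = 10 + N² (b(g, N) = N² + 10 = 10 + N²)
b(13, D(-1))*t(12) - 74 = (10 + (-(1 - 1))²)*12 - 74 = (10 + (-1*0)²)*12 - 74 = (10 + 0²)*12 - 74 = (10 + 0)*12 - 74 = 10*12 - 74 = 120 - 74 = 46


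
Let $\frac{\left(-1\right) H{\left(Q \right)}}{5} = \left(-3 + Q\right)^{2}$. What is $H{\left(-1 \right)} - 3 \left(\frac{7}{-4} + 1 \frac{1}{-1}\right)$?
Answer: $- \frac{287}{4} \approx -71.75$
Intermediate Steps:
$H{\left(Q \right)} = - 5 \left(-3 + Q\right)^{2}$
$H{\left(-1 \right)} - 3 \left(\frac{7}{-4} + 1 \frac{1}{-1}\right) = - 5 \left(-3 - 1\right)^{2} - 3 \left(\frac{7}{-4} + 1 \frac{1}{-1}\right) = - 5 \left(-4\right)^{2} - 3 \left(7 \left(- \frac{1}{4}\right) + 1 \left(-1\right)\right) = \left(-5\right) 16 - 3 \left(- \frac{7}{4} - 1\right) = -80 - - \frac{33}{4} = -80 + \frac{33}{4} = - \frac{287}{4}$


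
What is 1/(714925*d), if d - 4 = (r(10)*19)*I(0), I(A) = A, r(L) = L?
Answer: 1/2859700 ≈ 3.4969e-7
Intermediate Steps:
d = 4 (d = 4 + (10*19)*0 = 4 + 190*0 = 4 + 0 = 4)
1/(714925*d) = 1/(714925*4) = (1/714925)*(¼) = 1/2859700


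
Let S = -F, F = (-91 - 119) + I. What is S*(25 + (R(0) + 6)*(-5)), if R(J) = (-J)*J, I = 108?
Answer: -510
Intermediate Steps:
R(J) = -J²
F = -102 (F = (-91 - 119) + 108 = -210 + 108 = -102)
S = 102 (S = -1*(-102) = 102)
S*(25 + (R(0) + 6)*(-5)) = 102*(25 + (-1*0² + 6)*(-5)) = 102*(25 + (-1*0 + 6)*(-5)) = 102*(25 + (0 + 6)*(-5)) = 102*(25 + 6*(-5)) = 102*(25 - 30) = 102*(-5) = -510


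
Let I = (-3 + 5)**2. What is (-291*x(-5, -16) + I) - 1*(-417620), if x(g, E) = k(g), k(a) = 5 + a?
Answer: 417624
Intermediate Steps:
I = 4 (I = 2**2 = 4)
x(g, E) = 5 + g
(-291*x(-5, -16) + I) - 1*(-417620) = (-291*(5 - 5) + 4) - 1*(-417620) = (-291*0 + 4) + 417620 = (0 + 4) + 417620 = 4 + 417620 = 417624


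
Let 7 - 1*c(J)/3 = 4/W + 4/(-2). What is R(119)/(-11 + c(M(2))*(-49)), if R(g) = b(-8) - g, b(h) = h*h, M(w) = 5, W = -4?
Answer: 55/1481 ≈ 0.037137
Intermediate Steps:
b(h) = h²
c(J) = 30 (c(J) = 21 - 3*(4/(-4) + 4/(-2)) = 21 - 3*(4*(-¼) + 4*(-½)) = 21 - 3*(-1 - 2) = 21 - 3*(-3) = 21 + 9 = 30)
R(g) = 64 - g (R(g) = (-8)² - g = 64 - g)
R(119)/(-11 + c(M(2))*(-49)) = (64 - 1*119)/(-11 + 30*(-49)) = (64 - 119)/(-11 - 1470) = -55/(-1481) = -55*(-1/1481) = 55/1481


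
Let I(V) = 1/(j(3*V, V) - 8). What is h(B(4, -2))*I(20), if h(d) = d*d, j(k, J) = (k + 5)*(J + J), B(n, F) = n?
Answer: 1/162 ≈ 0.0061728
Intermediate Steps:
j(k, J) = 2*J*(5 + k) (j(k, J) = (5 + k)*(2*J) = 2*J*(5 + k))
h(d) = d²
I(V) = 1/(-8 + 2*V*(5 + 3*V)) (I(V) = 1/(2*V*(5 + 3*V) - 8) = 1/(-8 + 2*V*(5 + 3*V)))
h(B(4, -2))*I(20) = 4²*(1/(2*(-4 + 20*(5 + 3*20)))) = 16*(1/(2*(-4 + 20*(5 + 60)))) = 16*(1/(2*(-4 + 20*65))) = 16*(1/(2*(-4 + 1300))) = 16*((½)/1296) = 16*((½)*(1/1296)) = 16*(1/2592) = 1/162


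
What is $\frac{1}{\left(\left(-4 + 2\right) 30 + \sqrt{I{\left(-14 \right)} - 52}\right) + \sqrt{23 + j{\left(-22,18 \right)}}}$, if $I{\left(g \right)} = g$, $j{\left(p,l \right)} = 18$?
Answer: $\frac{1}{-60 + \sqrt{41} + i \sqrt{66}} \approx -0.018239 - 0.0027646 i$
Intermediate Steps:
$\frac{1}{\left(\left(-4 + 2\right) 30 + \sqrt{I{\left(-14 \right)} - 52}\right) + \sqrt{23 + j{\left(-22,18 \right)}}} = \frac{1}{\left(\left(-4 + 2\right) 30 + \sqrt{-14 - 52}\right) + \sqrt{23 + 18}} = \frac{1}{\left(\left(-2\right) 30 + \sqrt{-66}\right) + \sqrt{41}} = \frac{1}{\left(-60 + i \sqrt{66}\right) + \sqrt{41}} = \frac{1}{-60 + \sqrt{41} + i \sqrt{66}}$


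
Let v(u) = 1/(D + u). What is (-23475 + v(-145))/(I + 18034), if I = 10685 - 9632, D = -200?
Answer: -8098876/6585015 ≈ -1.2299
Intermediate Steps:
I = 1053
v(u) = 1/(-200 + u)
(-23475 + v(-145))/(I + 18034) = (-23475 + 1/(-200 - 145))/(1053 + 18034) = (-23475 + 1/(-345))/19087 = (-23475 - 1/345)*(1/19087) = -8098876/345*1/19087 = -8098876/6585015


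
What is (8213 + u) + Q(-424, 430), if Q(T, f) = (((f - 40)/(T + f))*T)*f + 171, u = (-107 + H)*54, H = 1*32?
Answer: -11846466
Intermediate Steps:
H = 32
u = -4050 (u = (-107 + 32)*54 = -75*54 = -4050)
Q(T, f) = 171 + T*f*(-40 + f)/(T + f) (Q(T, f) = (((-40 + f)/(T + f))*T)*f + 171 = (T*(-40 + f)/(T + f))*f + 171 = T*f*(-40 + f)/(T + f) + 171 = 171 + T*f*(-40 + f)/(T + f))
(8213 + u) + Q(-424, 430) = (8213 - 4050) + (171*(-424) + 171*430 - 424*430² - 40*(-424)*430)/(-424 + 430) = 4163 + (-72504 + 73530 - 424*184900 + 7292800)/6 = 4163 + (-72504 + 73530 - 78397600 + 7292800)/6 = 4163 + (⅙)*(-71103774) = 4163 - 11850629 = -11846466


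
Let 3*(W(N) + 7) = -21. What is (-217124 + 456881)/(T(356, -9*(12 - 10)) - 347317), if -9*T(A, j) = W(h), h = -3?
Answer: -2157813/3125839 ≈ -0.69032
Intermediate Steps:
W(N) = -14 (W(N) = -7 + (⅓)*(-21) = -7 - 7 = -14)
T(A, j) = 14/9 (T(A, j) = -⅑*(-14) = 14/9)
(-217124 + 456881)/(T(356, -9*(12 - 10)) - 347317) = (-217124 + 456881)/(14/9 - 347317) = 239757/(-3125839/9) = 239757*(-9/3125839) = -2157813/3125839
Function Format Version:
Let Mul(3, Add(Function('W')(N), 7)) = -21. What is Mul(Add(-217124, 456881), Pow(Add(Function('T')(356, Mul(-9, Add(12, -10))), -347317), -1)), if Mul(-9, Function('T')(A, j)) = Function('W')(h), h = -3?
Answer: Rational(-2157813, 3125839) ≈ -0.69032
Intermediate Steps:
Function('W')(N) = -14 (Function('W')(N) = Add(-7, Mul(Rational(1, 3), -21)) = Add(-7, -7) = -14)
Function('T')(A, j) = Rational(14, 9) (Function('T')(A, j) = Mul(Rational(-1, 9), -14) = Rational(14, 9))
Mul(Add(-217124, 456881), Pow(Add(Function('T')(356, Mul(-9, Add(12, -10))), -347317), -1)) = Mul(Add(-217124, 456881), Pow(Add(Rational(14, 9), -347317), -1)) = Mul(239757, Pow(Rational(-3125839, 9), -1)) = Mul(239757, Rational(-9, 3125839)) = Rational(-2157813, 3125839)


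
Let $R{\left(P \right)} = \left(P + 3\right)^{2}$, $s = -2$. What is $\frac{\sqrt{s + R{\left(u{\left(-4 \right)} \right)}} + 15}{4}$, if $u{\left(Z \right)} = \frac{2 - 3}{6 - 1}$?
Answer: $\frac{15}{4} + \frac{\sqrt{146}}{20} \approx 4.3541$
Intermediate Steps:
$u{\left(Z \right)} = - \frac{1}{5}$
$R{\left(P \right)} = \left(3 + P\right)^{2}$
$\frac{\sqrt{s + R{\left(u{\left(-4 \right)} \right)}} + 15}{4} = \frac{\sqrt{-2 + \left(3 - \frac{1}{5}\right)^{2}} + 15}{4} = \left(\sqrt{-2 + \left(\frac{14}{5}\right)^{2}} + 15\right) \frac{1}{4} = \left(\sqrt{-2 + \frac{196}{25}} + 15\right) \frac{1}{4} = \left(\sqrt{\frac{146}{25}} + 15\right) \frac{1}{4} = \left(\frac{\sqrt{146}}{5} + 15\right) \frac{1}{4} = \left(15 + \frac{\sqrt{146}}{5}\right) \frac{1}{4} = \frac{15}{4} + \frac{\sqrt{146}}{20}$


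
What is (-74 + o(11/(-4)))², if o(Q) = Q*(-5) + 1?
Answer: 56169/16 ≈ 3510.6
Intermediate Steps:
o(Q) = 1 - 5*Q (o(Q) = -5*Q + 1 = 1 - 5*Q)
(-74 + o(11/(-4)))² = (-74 + (1 - 55/(-4)))² = (-74 + (1 - 55*(-1)/4))² = (-74 + (1 - 5*(-11/4)))² = (-74 + (1 + 55/4))² = (-74 + 59/4)² = (-237/4)² = 56169/16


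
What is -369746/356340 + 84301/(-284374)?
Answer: -16898245918/12666728895 ≈ -1.3341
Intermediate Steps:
-369746/356340 + 84301/(-284374) = -369746*1/356340 + 84301*(-1/284374) = -184873/178170 - 84301/284374 = -16898245918/12666728895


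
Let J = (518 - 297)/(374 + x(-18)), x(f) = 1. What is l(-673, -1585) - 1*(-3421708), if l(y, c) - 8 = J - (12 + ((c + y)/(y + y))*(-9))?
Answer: 863556506108/252375 ≈ 3.4217e+6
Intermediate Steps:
J = 221/375 (J = (518 - 297)/(374 + 1) = 221/375 ≈ 0.58933)
l(y, c) = -1279/375 + 9*(c + y)/(2*y) (l(y, c) = 8 + (221/375 - (12 + ((c + y)/(y + y))*(-9))) = 8 + (221/375 - (12 + ((c + y)/((2*y)))*(-9))) = 8 + (221/375 - (12 + ((c + y)*(1/(2*y)))*(-9))) = 8 + (221/375 - (12 + ((c + y)/(2*y))*(-9))) = 8 + (221/375 - (12 - 9*(c + y)/(2*y))) = 8 + (221/375 + (-12 + 9*(c + y)/(2*y))) = 8 + (-4279/375 + 9*(c + y)/(2*y)) = -1279/375 + 9*(c + y)/(2*y))
l(-673, -1585) - 1*(-3421708) = (1/750)*(817*(-673) + 3375*(-1585))/(-673) - 1*(-3421708) = (1/750)*(-1/673)*(-549841 - 5349375) + 3421708 = (1/750)*(-1/673)*(-5899216) + 3421708 = 2949608/252375 + 3421708 = 863556506108/252375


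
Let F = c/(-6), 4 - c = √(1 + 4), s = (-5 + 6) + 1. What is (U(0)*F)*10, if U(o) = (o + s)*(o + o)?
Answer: 0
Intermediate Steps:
s = 2 (s = 1 + 1 = 2)
c = 4 - √5 (c = 4 - √(1 + 4) = 4 - √5 ≈ 1.7639)
U(o) = 2*o*(2 + o) (U(o) = (o + 2)*(o + o) = (2 + o)*(2*o) = 2*o*(2 + o))
F = -⅔ + √5/6 (F = (4 - √5)/(-6) = (4 - √5)*(-⅙) = -⅔ + √5/6 ≈ -0.29399)
(U(0)*F)*10 = ((2*0*(2 + 0))*(-⅔ + √5/6))*10 = ((2*0*2)*(-⅔ + √5/6))*10 = (0*(-⅔ + √5/6))*10 = 0*10 = 0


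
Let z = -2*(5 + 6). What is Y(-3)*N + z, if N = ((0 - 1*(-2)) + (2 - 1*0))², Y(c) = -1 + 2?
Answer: -6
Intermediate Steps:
z = -22 (z = -2*11 = -22)
Y(c) = 1
N = 16 (N = ((0 + 2) + (2 + 0))² = (2 + 2)² = 4² = 16)
Y(-3)*N + z = 1*16 - 22 = 16 - 22 = -6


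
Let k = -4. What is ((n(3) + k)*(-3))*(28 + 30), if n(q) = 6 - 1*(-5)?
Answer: -1218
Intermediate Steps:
n(q) = 11 (n(q) = 6 + 5 = 11)
((n(3) + k)*(-3))*(28 + 30) = ((11 - 4)*(-3))*(28 + 30) = (7*(-3))*58 = -21*58 = -1218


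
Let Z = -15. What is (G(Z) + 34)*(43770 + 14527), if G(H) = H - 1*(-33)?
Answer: 3031444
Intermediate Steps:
G(H) = 33 + H (G(H) = H + 33 = 33 + H)
(G(Z) + 34)*(43770 + 14527) = ((33 - 15) + 34)*(43770 + 14527) = (18 + 34)*58297 = 52*58297 = 3031444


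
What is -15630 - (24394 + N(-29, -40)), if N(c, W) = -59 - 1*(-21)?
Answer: -39986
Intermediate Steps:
N(c, W) = -38 (N(c, W) = -59 + 21 = -38)
-15630 - (24394 + N(-29, -40)) = -15630 - (24394 - 38) = -15630 - 1*24356 = -15630 - 24356 = -39986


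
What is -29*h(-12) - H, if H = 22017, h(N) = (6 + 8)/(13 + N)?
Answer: -22423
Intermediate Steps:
h(N) = 14/(13 + N)
-29*h(-12) - H = -406/(13 - 12) - 1*22017 = -406/1 - 22017 = -406 - 22017 = -22423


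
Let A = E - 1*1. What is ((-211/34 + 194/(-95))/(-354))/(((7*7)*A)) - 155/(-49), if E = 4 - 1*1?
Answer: 354486841/112055160 ≈ 3.1635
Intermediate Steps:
E = 3 (E = 4 - 1 = 3)
A = 2 (A = 3 - 1*1 = 3 - 1 = 2)
((-211/34 + 194/(-95))/(-354))/(((7*7)*A)) - 155/(-49) = ((-211/34 + 194/(-95))/(-354))/(((7*7)*2)) - 155/(-49) = ((-211*1/34 + 194*(-1/95))*(-1/354))/((49*2)) - 155*(-1/49) = ((-211/34 - 194/95)*(-1/354))/98 + 155/49 = -26641/3230*(-1/354)*(1/98) + 155/49 = (26641/1143420)*(1/98) + 155/49 = 26641/112055160 + 155/49 = 354486841/112055160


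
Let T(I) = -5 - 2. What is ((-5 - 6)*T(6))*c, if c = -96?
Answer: -7392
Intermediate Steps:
T(I) = -7
((-5 - 6)*T(6))*c = ((-5 - 6)*(-7))*(-96) = -11*(-7)*(-96) = 77*(-96) = -7392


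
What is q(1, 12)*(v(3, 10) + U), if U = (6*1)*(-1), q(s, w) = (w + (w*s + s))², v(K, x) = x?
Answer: 2500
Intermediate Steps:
q(s, w) = (s + w + s*w)² (q(s, w) = (w + (s*w + s))² = (w + (s + s*w))² = (s + w + s*w)²)
U = -6 (U = 6*(-1) = -6)
q(1, 12)*(v(3, 10) + U) = (1 + 12 + 1*12)²*(10 - 6) = (1 + 12 + 12)²*4 = 25²*4 = 625*4 = 2500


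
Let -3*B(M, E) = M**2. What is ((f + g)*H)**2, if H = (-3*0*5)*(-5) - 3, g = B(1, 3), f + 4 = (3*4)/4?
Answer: 16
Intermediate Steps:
f = -1 (f = -4 + (3*4)/4 = -4 + 12*(1/4) = -4 + 3 = -1)
B(M, E) = -M**2/3
g = -1/3 (g = -1/3*1**2 = -1/3*1 = -1/3 ≈ -0.33333)
H = -3 (H = (0*5)*(-5) - 3 = 0*(-5) - 3 = 0 - 3 = -3)
((f + g)*H)**2 = ((-1 - 1/3)*(-3))**2 = (-4/3*(-3))**2 = 4**2 = 16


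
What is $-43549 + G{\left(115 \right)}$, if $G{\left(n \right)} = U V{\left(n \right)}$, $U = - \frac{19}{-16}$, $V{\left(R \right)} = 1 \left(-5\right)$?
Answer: $- \frac{696879}{16} \approx -43555.0$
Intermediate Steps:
$V{\left(R \right)} = -5$
$U = \frac{19}{16}$ ($U = \left(-19\right) \left(- \frac{1}{16}\right) = \frac{19}{16} \approx 1.1875$)
$G{\left(n \right)} = - \frac{95}{16}$ ($G{\left(n \right)} = \frac{19}{16} \left(-5\right) = - \frac{95}{16}$)
$-43549 + G{\left(115 \right)} = -43549 - \frac{95}{16} = - \frac{696879}{16}$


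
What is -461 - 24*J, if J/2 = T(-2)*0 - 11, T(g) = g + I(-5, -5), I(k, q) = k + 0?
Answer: 67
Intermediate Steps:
I(k, q) = k
T(g) = -5 + g (T(g) = g - 5 = -5 + g)
J = -22 (J = 2*((-5 - 2)*0 - 11) = 2*(-7*0 - 11) = 2*(0 - 11) = 2*(-11) = -22)
-461 - 24*J = -461 - 24*(-22) = -461 + 528 = 67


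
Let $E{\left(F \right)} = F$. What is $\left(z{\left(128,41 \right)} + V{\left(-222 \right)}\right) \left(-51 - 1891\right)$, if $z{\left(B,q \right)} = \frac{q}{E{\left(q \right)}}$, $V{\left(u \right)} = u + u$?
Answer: $860306$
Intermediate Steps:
$V{\left(u \right)} = 2 u$
$z{\left(B,q \right)} = 1$ ($z{\left(B,q \right)} = \frac{q}{q} = 1$)
$\left(z{\left(128,41 \right)} + V{\left(-222 \right)}\right) \left(-51 - 1891\right) = \left(1 + 2 \left(-222\right)\right) \left(-51 - 1891\right) = \left(1 - 444\right) \left(-1942\right) = \left(-443\right) \left(-1942\right) = 860306$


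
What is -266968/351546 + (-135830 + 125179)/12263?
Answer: -269928655/165808023 ≈ -1.6280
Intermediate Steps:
-266968/351546 + (-135830 + 125179)/12263 = -266968*1/351546 - 10651*1/12263 = -10268/13521 - 10651/12263 = -269928655/165808023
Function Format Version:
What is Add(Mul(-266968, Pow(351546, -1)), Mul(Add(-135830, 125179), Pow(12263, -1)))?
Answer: Rational(-269928655, 165808023) ≈ -1.6280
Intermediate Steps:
Add(Mul(-266968, Pow(351546, -1)), Mul(Add(-135830, 125179), Pow(12263, -1))) = Add(Mul(-266968, Rational(1, 351546)), Mul(-10651, Rational(1, 12263))) = Add(Rational(-10268, 13521), Rational(-10651, 12263)) = Rational(-269928655, 165808023)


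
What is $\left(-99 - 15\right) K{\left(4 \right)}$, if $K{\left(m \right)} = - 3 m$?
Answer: $1368$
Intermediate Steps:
$\left(-99 - 15\right) K{\left(4 \right)} = \left(-99 - 15\right) \left(\left(-3\right) 4\right) = \left(-114\right) \left(-12\right) = 1368$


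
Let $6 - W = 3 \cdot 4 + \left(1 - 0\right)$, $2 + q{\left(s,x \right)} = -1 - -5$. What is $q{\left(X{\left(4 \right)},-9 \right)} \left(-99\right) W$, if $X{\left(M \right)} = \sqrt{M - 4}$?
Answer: $1386$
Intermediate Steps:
$X{\left(M \right)} = \sqrt{-4 + M}$
$q{\left(s,x \right)} = 2$ ($q{\left(s,x \right)} = -2 - -4 = -2 + \left(-1 + 5\right) = -2 + 4 = 2$)
$W = -7$ ($W = 6 - \left(3 \cdot 4 + \left(1 - 0\right)\right) = 6 - \left(12 + \left(1 + 0\right)\right) = 6 - \left(12 + 1\right) = 6 - 13 = -7$)
$q{\left(X{\left(4 \right)},-9 \right)} \left(-99\right) W = 2 \left(-99\right) \left(-7\right) = \left(-198\right) \left(-7\right) = 1386$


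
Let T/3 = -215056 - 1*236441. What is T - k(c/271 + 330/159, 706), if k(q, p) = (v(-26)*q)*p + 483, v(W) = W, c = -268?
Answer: -19175027826/14363 ≈ -1.3350e+6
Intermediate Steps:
k(q, p) = 483 - 26*p*q (k(q, p) = (-26*q)*p + 483 = -26*p*q + 483 = 483 - 26*p*q)
T = -1354491 (T = 3*(-215056 - 1*236441) = 3*(-215056 - 236441) = 3*(-451497) = -1354491)
T - k(c/271 + 330/159, 706) = -1354491 - (483 - 26*706*(-268/271 + 330/159)) = -1354491 - (483 - 26*706*(-268*1/271 + 330*(1/159))) = -1354491 - (483 - 26*706*(-268/271 + 110/53)) = -1354491 - (483 - 26*706*15606/14363) = -1354491 - (483 - 286463736/14363) = -1354491 - 1*(-279526407/14363) = -1354491 + 279526407/14363 = -19175027826/14363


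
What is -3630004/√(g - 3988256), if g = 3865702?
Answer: 1815002*I*√122554/61277 ≈ 10369.0*I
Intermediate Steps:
-3630004/√(g - 3988256) = -3630004/√(3865702 - 3988256) = -3630004*(-I*√122554/122554) = -(-1815002)*I*√122554/61277 = 1815002*I*√122554/61277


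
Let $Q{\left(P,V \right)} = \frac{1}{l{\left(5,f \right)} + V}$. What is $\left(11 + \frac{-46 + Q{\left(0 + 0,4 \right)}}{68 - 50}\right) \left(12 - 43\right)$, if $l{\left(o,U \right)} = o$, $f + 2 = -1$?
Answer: $- \frac{42439}{162} \approx -261.97$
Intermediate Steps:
$f = -3$ ($f = -2 - 1 = -3$)
$Q{\left(P,V \right)} = \frac{1}{5 + V}$
$\left(11 + \frac{-46 + Q{\left(0 + 0,4 \right)}}{68 - 50}\right) \left(12 - 43\right) = \left(11 + \frac{-46 + \frac{1}{5 + 4}}{68 - 50}\right) \left(12 - 43\right) = \left(11 + \frac{-46 + \frac{1}{9}}{18}\right) \left(12 - 43\right) = \left(11 + \left(-46 + \frac{1}{9}\right) \frac{1}{18}\right) \left(-31\right) = \left(11 - \frac{413}{162}\right) \left(-31\right) = \frac{1369}{162} \left(-31\right) = - \frac{42439}{162}$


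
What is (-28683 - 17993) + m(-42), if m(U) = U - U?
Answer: -46676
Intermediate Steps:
m(U) = 0
(-28683 - 17993) + m(-42) = (-28683 - 17993) + 0 = -46676 + 0 = -46676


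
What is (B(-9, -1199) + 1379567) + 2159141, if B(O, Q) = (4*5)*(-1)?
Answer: 3538688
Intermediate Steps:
B(O, Q) = -20 (B(O, Q) = 20*(-1) = -20)
(B(-9, -1199) + 1379567) + 2159141 = (-20 + 1379567) + 2159141 = 1379547 + 2159141 = 3538688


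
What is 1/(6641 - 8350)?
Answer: -1/1709 ≈ -0.00058514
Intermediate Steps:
1/(6641 - 8350) = 1/(-1709) = -1/1709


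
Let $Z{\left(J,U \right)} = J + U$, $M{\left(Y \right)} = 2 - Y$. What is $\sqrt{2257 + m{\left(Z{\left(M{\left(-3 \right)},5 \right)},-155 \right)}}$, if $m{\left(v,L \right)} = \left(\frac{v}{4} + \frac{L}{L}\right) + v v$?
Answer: $\frac{\sqrt{9442}}{2} \approx 48.585$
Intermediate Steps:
$m{\left(v,L \right)} = 1 + v^{2} + \frac{v}{4}$ ($m{\left(v,L \right)} = \left(v \frac{1}{4} + 1\right) + v^{2} = \left(\frac{v}{4} + 1\right) + v^{2} = \left(1 + \frac{v}{4}\right) + v^{2} = 1 + v^{2} + \frac{v}{4}$)
$\sqrt{2257 + m{\left(Z{\left(M{\left(-3 \right)},5 \right)},-155 \right)}} = \sqrt{2257 + \left(1 + \left(\left(2 - -3\right) + 5\right)^{2} + \frac{\left(2 - -3\right) + 5}{4}\right)} = \sqrt{2257 + \left(1 + \left(\left(2 + 3\right) + 5\right)^{2} + \frac{\left(2 + 3\right) + 5}{4}\right)} = \sqrt{2257 + \left(1 + \left(5 + 5\right)^{2} + \frac{5 + 5}{4}\right)} = \sqrt{2257 + \left(1 + 10^{2} + \frac{1}{4} \cdot 10\right)} = \sqrt{2257 + \left(1 + 100 + \frac{5}{2}\right)} = \sqrt{2257 + \frac{207}{2}} = \sqrt{\frac{4721}{2}} = \frac{\sqrt{9442}}{2}$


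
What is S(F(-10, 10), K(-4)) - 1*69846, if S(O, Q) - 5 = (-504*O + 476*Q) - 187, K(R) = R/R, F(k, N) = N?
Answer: -74592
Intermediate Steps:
K(R) = 1
S(O, Q) = -182 - 504*O + 476*Q (S(O, Q) = 5 + ((-504*O + 476*Q) - 187) = 5 + (-187 - 504*O + 476*Q) = -182 - 504*O + 476*Q)
S(F(-10, 10), K(-4)) - 1*69846 = (-182 - 504*10 + 476*1) - 1*69846 = (-182 - 5040 + 476) - 69846 = -4746 - 69846 = -74592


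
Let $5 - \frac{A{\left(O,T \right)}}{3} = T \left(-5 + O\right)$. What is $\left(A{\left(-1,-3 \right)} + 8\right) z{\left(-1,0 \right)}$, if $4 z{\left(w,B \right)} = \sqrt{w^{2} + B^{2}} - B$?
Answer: $- \frac{31}{4} \approx -7.75$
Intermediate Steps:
$A{\left(O,T \right)} = 15 - 3 T \left(-5 + O\right)$
$z{\left(w,B \right)} = - \frac{B}{4} + \frac{\sqrt{B^{2} + w^{2}}}{4}$ ($z{\left(w,B \right)} = \frac{\sqrt{w^{2} + B^{2}} - B}{4} = \frac{\sqrt{B^{2} + w^{2}} - B}{4} = - \frac{B}{4} + \frac{\sqrt{B^{2} + w^{2}}}{4}$)
$\left(A{\left(-1,-3 \right)} + 8\right) z{\left(-1,0 \right)} = \left(\left(15 + 15 \left(-3\right) - \left(-3\right) \left(-3\right)\right) + 8\right) \left(\left(- \frac{1}{4}\right) 0 + \frac{\sqrt{0^{2} + \left(-1\right)^{2}}}{4}\right) = \left(\left(15 - 45 - 9\right) + 8\right) \left(0 + \frac{\sqrt{0 + 1}}{4}\right) = \left(-39 + 8\right) \left(0 + \frac{\sqrt{1}}{4}\right) = - 31 \left(0 + \frac{1}{4} \cdot 1\right) = - 31 \left(0 + \frac{1}{4}\right) = \left(-31\right) \frac{1}{4} = - \frac{31}{4}$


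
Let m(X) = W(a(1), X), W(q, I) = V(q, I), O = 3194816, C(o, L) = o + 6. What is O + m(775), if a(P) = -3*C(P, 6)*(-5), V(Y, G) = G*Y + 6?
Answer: 3276197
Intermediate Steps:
C(o, L) = 6 + o
V(Y, G) = 6 + G*Y
a(P) = 90 + 15*P (a(P) = -3*(6 + P)*(-5) = (-18 - 3*P)*(-5) = 90 + 15*P)
W(q, I) = 6 + I*q
m(X) = 6 + 105*X (m(X) = 6 + X*(90 + 15*1) = 6 + X*(90 + 15) = 6 + X*105 = 6 + 105*X)
O + m(775) = 3194816 + (6 + 105*775) = 3194816 + (6 + 81375) = 3194816 + 81381 = 3276197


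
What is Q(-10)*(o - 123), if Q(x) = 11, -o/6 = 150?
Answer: -11253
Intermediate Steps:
o = -900 (o = -6*150 = -900)
Q(-10)*(o - 123) = 11*(-900 - 123) = 11*(-1023) = -11253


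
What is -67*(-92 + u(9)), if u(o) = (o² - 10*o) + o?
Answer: 6164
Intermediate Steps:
u(o) = o² - 9*o
-67*(-92 + u(9)) = -67*(-92 + 9*(-9 + 9)) = -67*(-92 + 9*0) = -67*(-92 + 0) = -67*(-92) = 6164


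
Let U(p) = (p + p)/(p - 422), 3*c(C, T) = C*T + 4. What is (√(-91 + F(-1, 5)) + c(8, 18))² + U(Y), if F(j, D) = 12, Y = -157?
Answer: 4091191/1737 + 296*I*√79/3 ≈ 2355.3 + 876.97*I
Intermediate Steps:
c(C, T) = 4/3 + C*T/3 (c(C, T) = (C*T + 4)/3 = (4 + C*T)/3 = 4/3 + C*T/3)
U(p) = 2*p/(-422 + p) (U(p) = (2*p)/(-422 + p) = 2*p/(-422 + p))
(√(-91 + F(-1, 5)) + c(8, 18))² + U(Y) = (√(-91 + 12) + (4/3 + (⅓)*8*18))² + 2*(-157)/(-422 - 157) = (√(-79) + (4/3 + 48))² + 2*(-157)/(-579) = (I*√79 + 148/3)² + 2*(-157)*(-1/579) = (148/3 + I*√79)² + 314/579 = 314/579 + (148/3 + I*√79)²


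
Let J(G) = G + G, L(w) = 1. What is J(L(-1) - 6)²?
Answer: 100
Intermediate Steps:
J(G) = 2*G
J(L(-1) - 6)² = (2*(1 - 6))² = (2*(-5))² = (-10)² = 100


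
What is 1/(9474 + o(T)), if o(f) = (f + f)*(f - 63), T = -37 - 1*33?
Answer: 1/28094 ≈ 3.5595e-5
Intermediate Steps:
T = -70 (T = -37 - 33 = -70)
o(f) = 2*f*(-63 + f) (o(f) = (2*f)*(-63 + f) = 2*f*(-63 + f))
1/(9474 + o(T)) = 1/(9474 + 2*(-70)*(-63 - 70)) = 1/(9474 + 2*(-70)*(-133)) = 1/(9474 + 18620) = 1/28094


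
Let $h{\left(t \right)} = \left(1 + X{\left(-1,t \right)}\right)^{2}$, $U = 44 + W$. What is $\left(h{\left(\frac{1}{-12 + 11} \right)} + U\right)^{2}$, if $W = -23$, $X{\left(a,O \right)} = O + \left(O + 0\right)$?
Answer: $484$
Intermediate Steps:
$X{\left(a,O \right)} = 2 O$ ($X{\left(a,O \right)} = O + O = 2 O$)
$U = 21$ ($U = 44 - 23 = 21$)
$h{\left(t \right)} = \left(1 + 2 t\right)^{2}$
$\left(h{\left(\frac{1}{-12 + 11} \right)} + U\right)^{2} = \left(\left(1 + \frac{2}{-12 + 11}\right)^{2} + 21\right)^{2} = \left(\left(1 + \frac{2}{-1}\right)^{2} + 21\right)^{2} = \left(\left(1 + 2 \left(-1\right)\right)^{2} + 21\right)^{2} = \left(\left(1 - 2\right)^{2} + 21\right)^{2} = \left(\left(-1\right)^{2} + 21\right)^{2} = \left(1 + 21\right)^{2} = 22^{2} = 484$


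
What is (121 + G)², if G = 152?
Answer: 74529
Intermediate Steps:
(121 + G)² = (121 + 152)² = 273² = 74529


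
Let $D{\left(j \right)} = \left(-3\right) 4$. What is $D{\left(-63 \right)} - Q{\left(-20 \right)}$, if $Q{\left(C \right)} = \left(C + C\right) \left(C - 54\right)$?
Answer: $-2972$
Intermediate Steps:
$D{\left(j \right)} = -12$
$Q{\left(C \right)} = 2 C \left(-54 + C\right)$
$D{\left(-63 \right)} - Q{\left(-20 \right)} = -12 - 2 \left(-20\right) \left(-54 - 20\right) = -12 - 2 \left(-20\right) \left(-74\right) = -12 - 2960 = -2972$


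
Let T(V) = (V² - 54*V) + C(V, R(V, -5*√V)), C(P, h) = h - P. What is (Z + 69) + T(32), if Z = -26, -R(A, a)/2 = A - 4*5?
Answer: -717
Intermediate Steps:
R(A, a) = 40 - 2*A (R(A, a) = -2*(A - 4*5) = -2*(A - 20) = -2*(-20 + A) = 40 - 2*A)
T(V) = 40 + V² - 57*V (T(V) = (V² - 54*V) + ((40 - 2*V) - V) = (V² - 54*V) + (40 - 3*V) = 40 + V² - 57*V)
(Z + 69) + T(32) = (-26 + 69) + (40 + 32² - 57*32) = 43 + (40 + 1024 - 1824) = 43 - 760 = -717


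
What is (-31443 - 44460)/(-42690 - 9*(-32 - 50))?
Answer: 25301/13984 ≈ 1.8093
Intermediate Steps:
(-31443 - 44460)/(-42690 - 9*(-32 - 50)) = -75903/(-42690 - 9*(-82)) = -75903/(-42690 + 738) = -75903/(-41952) = -75903*(-1/41952) = 25301/13984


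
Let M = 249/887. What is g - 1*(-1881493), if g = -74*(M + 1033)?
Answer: 1601061811/887 ≈ 1.8050e+6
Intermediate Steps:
M = 249/887 (M = 249*(1/887) = 249/887 ≈ 0.28072)
g = -67822480/887 (g = -74*(249/887 + 1033) = -74*916520/887 = -67822480/887 ≈ -76463.)
g - 1*(-1881493) = -67822480/887 - 1*(-1881493) = -67822480/887 + 1881493 = 1601061811/887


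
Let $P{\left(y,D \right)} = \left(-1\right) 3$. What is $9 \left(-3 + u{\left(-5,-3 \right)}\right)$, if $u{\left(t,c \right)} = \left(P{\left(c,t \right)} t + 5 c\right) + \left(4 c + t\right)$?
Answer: $-180$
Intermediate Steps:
$P{\left(y,D \right)} = -3$
$u{\left(t,c \right)} = - 2 t + 9 c$ ($u{\left(t,c \right)} = \left(- 3 t + 5 c\right) + \left(4 c + t\right) = \left(- 3 t + 5 c\right) + \left(t + 4 c\right) = - 2 t + 9 c$)
$9 \left(-3 + u{\left(-5,-3 \right)}\right) = 9 \left(-3 + \left(\left(-2\right) \left(-5\right) + 9 \left(-3\right)\right)\right) = 9 \left(-3 + \left(10 - 27\right)\right) = 9 \left(-3 - 17\right) = 9 \left(-20\right) = -180$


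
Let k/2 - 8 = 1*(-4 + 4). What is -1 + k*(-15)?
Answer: -241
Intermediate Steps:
k = 16 (k = 16 + 2*(1*(-4 + 4)) = 16 + 2*(1*0) = 16 + 2*0 = 16 + 0 = 16)
-1 + k*(-15) = -1 + 16*(-15) = -1 - 240 = -241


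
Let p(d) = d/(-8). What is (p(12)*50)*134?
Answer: -10050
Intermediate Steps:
p(d) = -d/8 (p(d) = d*(-1/8) = -d/8)
(p(12)*50)*134 = (-1/8*12*50)*134 = -3/2*50*134 = -75*134 = -10050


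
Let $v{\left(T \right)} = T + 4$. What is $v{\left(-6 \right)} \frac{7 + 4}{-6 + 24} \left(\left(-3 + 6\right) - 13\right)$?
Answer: $\frac{110}{9} \approx 12.222$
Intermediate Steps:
$v{\left(T \right)} = 4 + T$
$v{\left(-6 \right)} \frac{7 + 4}{-6 + 24} \left(\left(-3 + 6\right) - 13\right) = \left(4 - 6\right) \frac{7 + 4}{-6 + 24} \left(\left(-3 + 6\right) - 13\right) = - 2 \cdot \frac{11}{18} \left(3 - 13\right) = - 2 \cdot 11 \cdot \frac{1}{18} \left(-10\right) = \left(-2\right) \frac{11}{18} \left(-10\right) = \left(- \frac{11}{9}\right) \left(-10\right) = \frac{110}{9}$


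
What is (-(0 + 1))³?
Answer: -1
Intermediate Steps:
(-(0 + 1))³ = (-1*1)³ = (-1)³ = -1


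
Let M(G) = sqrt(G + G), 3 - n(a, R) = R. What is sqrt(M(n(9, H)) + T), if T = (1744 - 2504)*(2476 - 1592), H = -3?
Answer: sqrt(-671840 + 2*sqrt(3)) ≈ 819.66*I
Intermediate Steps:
n(a, R) = 3 - R
T = -671840 (T = -760*884 = -671840)
M(G) = sqrt(2)*sqrt(G) (M(G) = sqrt(2*G) = sqrt(2)*sqrt(G))
sqrt(M(n(9, H)) + T) = sqrt(sqrt(2)*sqrt(3 - 1*(-3)) - 671840) = sqrt(sqrt(2)*sqrt(3 + 3) - 671840) = sqrt(sqrt(2)*sqrt(6) - 671840) = sqrt(2*sqrt(3) - 671840) = sqrt(-671840 + 2*sqrt(3))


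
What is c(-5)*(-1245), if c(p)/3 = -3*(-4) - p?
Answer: -63495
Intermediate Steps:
c(p) = 36 - 3*p (c(p) = 3*(-3*(-4) - p) = 3*(12 - p) = 36 - 3*p)
c(-5)*(-1245) = (36 - 3*(-5))*(-1245) = (36 + 15)*(-1245) = 51*(-1245) = -63495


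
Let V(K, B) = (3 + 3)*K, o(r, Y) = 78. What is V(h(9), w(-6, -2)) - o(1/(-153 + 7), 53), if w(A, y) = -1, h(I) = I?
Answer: -24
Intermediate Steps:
V(K, B) = 6*K
V(h(9), w(-6, -2)) - o(1/(-153 + 7), 53) = 6*9 - 1*78 = 54 - 78 = -24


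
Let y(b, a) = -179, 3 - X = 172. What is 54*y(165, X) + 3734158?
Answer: 3724492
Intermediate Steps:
X = -169 (X = 3 - 1*172 = 3 - 172 = -169)
54*y(165, X) + 3734158 = 54*(-179) + 3734158 = -9666 + 3734158 = 3724492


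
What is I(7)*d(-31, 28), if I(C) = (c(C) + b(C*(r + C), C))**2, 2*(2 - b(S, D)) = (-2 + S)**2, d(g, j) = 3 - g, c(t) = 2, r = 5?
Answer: 383389576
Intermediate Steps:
b(S, D) = 2 - (-2 + S)**2/2
I(C) = (2 + C*(4 - C*(5 + C))*(5 + C)/2)**2 (I(C) = (2 + (C*(5 + C))*(4 - C*(5 + C))/2)**2 = (2 + C*(4 - C*(5 + C))*(5 + C)/2)**2)
I(7)*d(-31, 28) = ((-4 + 7*(-4 + 7*(5 + 7))*(5 + 7))**2/4)*(3 - 1*(-31)) = ((-4 + 7*(-4 + 7*12)*12)**2/4)*(3 + 31) = ((-4 + 7*(-4 + 84)*12)**2/4)*34 = ((-4 + 7*80*12)**2/4)*34 = ((-4 + 6720)**2/4)*34 = ((1/4)*6716**2)*34 = ((1/4)*45104656)*34 = 11276164*34 = 383389576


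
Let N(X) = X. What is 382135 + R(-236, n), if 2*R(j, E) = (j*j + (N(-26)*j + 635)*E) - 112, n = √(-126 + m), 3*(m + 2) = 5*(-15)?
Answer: 409927 + 20313*I*√17/2 ≈ 4.0993e+5 + 41876.0*I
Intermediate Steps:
m = -27 (m = -2 + (5*(-15))/3 = -2 + (⅓)*(-75) = -2 - 25 = -27)
n = 3*I*√17 (n = √(-126 - 27) = √(-153) = 3*I*√17 ≈ 12.369*I)
R(j, E) = -56 + j²/2 + E*(635 - 26*j)/2 (R(j, E) = ((j*j + (-26*j + 635)*E) - 112)/2 = ((j² + (635 - 26*j)*E) - 112)/2 = ((j² + E*(635 - 26*j)) - 112)/2 = (-112 + j² + E*(635 - 26*j))/2 = -56 + j²/2 + E*(635 - 26*j)/2)
382135 + R(-236, n) = 382135 + (-56 + (½)*(-236)² + 635*(3*I*√17)/2 - 13*3*I*√17*(-236)) = 382135 + (-56 + (½)*55696 + 1905*I*√17/2 + 9204*I*√17) = 382135 + (-56 + 27848 + 1905*I*√17/2 + 9204*I*√17) = 382135 + (27792 + 20313*I*√17/2) = 409927 + 20313*I*√17/2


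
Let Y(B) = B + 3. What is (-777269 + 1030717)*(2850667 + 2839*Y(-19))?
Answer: 710983227864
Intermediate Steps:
Y(B) = 3 + B
(-777269 + 1030717)*(2850667 + 2839*Y(-19)) = (-777269 + 1030717)*(2850667 + 2839*(3 - 19)) = 253448*(2850667 + 2839*(-16)) = 253448*(2850667 - 45424) = 253448*2805243 = 710983227864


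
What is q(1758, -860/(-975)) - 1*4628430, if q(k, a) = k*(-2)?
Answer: -4631946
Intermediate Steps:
q(k, a) = -2*k
q(1758, -860/(-975)) - 1*4628430 = -2*1758 - 1*4628430 = -3516 - 4628430 = -4631946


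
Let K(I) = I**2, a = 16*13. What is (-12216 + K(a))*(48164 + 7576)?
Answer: 1730615520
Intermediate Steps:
a = 208
(-12216 + K(a))*(48164 + 7576) = (-12216 + 208**2)*(48164 + 7576) = (-12216 + 43264)*55740 = 31048*55740 = 1730615520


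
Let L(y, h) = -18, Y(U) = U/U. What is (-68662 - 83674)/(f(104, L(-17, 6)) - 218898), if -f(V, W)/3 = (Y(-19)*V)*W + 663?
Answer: 152336/215271 ≈ 0.70765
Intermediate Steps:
Y(U) = 1
f(V, W) = -1989 - 3*V*W (f(V, W) = -3*((1*V)*W + 663) = -3*(V*W + 663) = -3*(663 + V*W) = -1989 - 3*V*W)
(-68662 - 83674)/(f(104, L(-17, 6)) - 218898) = (-68662 - 83674)/((-1989 - 3*104*(-18)) - 218898) = -152336/((-1989 + 5616) - 218898) = -152336/(3627 - 218898) = -152336/(-215271) = -152336*(-1/215271) = 152336/215271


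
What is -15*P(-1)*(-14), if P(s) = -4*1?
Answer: -840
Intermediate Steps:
P(s) = -4
-15*P(-1)*(-14) = -15*(-4)*(-14) = 60*(-14) = -840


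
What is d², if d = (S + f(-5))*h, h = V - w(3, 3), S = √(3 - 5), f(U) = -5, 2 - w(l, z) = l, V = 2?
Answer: 207 - 90*I*√2 ≈ 207.0 - 127.28*I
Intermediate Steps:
w(l, z) = 2 - l
S = I*√2 (S = √(-2) = I*√2 ≈ 1.4142*I)
h = 3 (h = 2 - (2 - 1*3) = 2 - (2 - 3) = 2 - 1*(-1) = 2 + 1 = 3)
d = -15 + 3*I*√2 (d = (I*√2 - 5)*3 = (-5 + I*√2)*3 = -15 + 3*I*√2 ≈ -15.0 + 4.2426*I)
d² = (-15 + 3*I*√2)²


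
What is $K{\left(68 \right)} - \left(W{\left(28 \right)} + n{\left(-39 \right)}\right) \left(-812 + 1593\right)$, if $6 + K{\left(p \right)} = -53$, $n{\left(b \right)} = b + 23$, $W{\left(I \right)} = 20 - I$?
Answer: $18685$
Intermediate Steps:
$n{\left(b \right)} = 23 + b$
$K{\left(p \right)} = -59$ ($K{\left(p \right)} = -6 - 53 = -59$)
$K{\left(68 \right)} - \left(W{\left(28 \right)} + n{\left(-39 \right)}\right) \left(-812 + 1593\right) = -59 - \left(\left(20 - 28\right) + \left(23 - 39\right)\right) \left(-812 + 1593\right) = -59 - \left(\left(20 - 28\right) - 16\right) 781 = -59 - \left(-8 - 16\right) 781 = -59 - \left(-24\right) 781 = -59 - -18744 = -59 + 18744 = 18685$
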